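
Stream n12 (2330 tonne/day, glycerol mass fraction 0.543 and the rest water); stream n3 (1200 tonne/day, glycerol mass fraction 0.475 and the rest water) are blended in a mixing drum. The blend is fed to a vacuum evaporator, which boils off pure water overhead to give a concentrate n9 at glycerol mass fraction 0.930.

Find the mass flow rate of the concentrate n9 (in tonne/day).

1973 tonne/day

glycerol entering = 2330×0.543 + 1200×0.475 = 1835.2 tonne/day.
All glycerol reports to n9, so n9 = 1835.2/0.930 = 1973.3 tonne/day.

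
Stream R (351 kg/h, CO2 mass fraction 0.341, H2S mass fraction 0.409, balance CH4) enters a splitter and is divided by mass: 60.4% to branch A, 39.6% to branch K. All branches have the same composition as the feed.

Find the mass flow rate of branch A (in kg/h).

212 kg/h

Branch A flow = 0.604×351 = 212 kg/h.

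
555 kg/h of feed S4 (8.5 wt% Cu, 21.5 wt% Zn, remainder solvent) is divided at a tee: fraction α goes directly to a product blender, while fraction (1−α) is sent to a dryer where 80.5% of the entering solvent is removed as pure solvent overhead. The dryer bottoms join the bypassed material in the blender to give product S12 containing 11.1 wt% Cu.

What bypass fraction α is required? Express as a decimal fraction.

All 555×0.085 = 47.175 kg/h of Cu reaches S12, so S12 = 47.175/0.111 = 425 kg/h and vapour = 130 kg/h.
The evaporator receives (1−α)·555 of feed at 0.700 solvent and removes 0.805 of that solvent:
0.805×0.700×(1−α)×555 = 130
(1−α) = 130/312.74 = 0.4157;  α = 0.5843.

0.584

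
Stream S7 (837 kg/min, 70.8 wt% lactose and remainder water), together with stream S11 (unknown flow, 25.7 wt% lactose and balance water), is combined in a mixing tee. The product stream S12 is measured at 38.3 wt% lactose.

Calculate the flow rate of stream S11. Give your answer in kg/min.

2159 kg/min

Let S11 be the unknown flow. Total out = 837 + S11.
lactose balance: 592.6 + 0.257·S11 = 0.383·(837 + S11)
(0.257 − 0.383)·S11 = 0.383×837 − 592.6 = -272.02
S11 = -272.02 / -0.126 = 2158.9 kg/min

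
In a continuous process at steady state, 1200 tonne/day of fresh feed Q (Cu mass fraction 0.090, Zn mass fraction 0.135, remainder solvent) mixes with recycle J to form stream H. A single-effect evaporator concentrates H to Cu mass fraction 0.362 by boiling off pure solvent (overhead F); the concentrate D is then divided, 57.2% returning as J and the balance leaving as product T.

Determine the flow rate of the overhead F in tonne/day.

Overall Cu balance (none leaves overhead): Cu in fresh feed = Cu in product, i.e. 1200×0.090 = (1−0.572)·D·0.362.
D = 108/(0.362×0.428) = 697.06 tonne/day.
Recycle J = 0.572×697.06 = 398.72 tonne/day.
Combined feed H = 1200 + 398.72 = 1598.7 tonne/day.
Overhead F = H − D = 1598.7 − 697.06 = 901.66 tonne/day.

901.7 tonne/day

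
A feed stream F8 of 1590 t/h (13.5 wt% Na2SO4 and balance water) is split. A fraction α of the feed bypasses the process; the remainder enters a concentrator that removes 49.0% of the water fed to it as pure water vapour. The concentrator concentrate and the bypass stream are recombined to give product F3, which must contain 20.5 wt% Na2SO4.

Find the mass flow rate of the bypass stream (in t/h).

309.1 t/h

All 1590×0.135 = 214.65 t/h of Na2SO4 reaches F3, so F3 = 214.65/0.205 = 1047.1 t/h and vapour = 542.93 t/h.
The evaporator receives (1−α)·1590 of feed at 0.865 water and removes 0.490 of that water:
0.490×0.865×(1−α)×1590 = 542.93
(1−α) = 542.93/673.92 = 0.8056;  α = 0.1944.
Bypass flow = 0.1944×1590 = 309.06 t/h.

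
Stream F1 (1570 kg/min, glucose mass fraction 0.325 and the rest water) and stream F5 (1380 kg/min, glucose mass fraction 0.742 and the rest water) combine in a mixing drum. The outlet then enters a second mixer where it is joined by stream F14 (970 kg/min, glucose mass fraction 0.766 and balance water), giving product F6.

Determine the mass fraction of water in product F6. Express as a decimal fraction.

Overall, product flow = 3920 kg/min.
water in = 1570×0.675 + 1380×0.258 + 970×0.234 = 1642.8 kg/min.
water fraction in F6 = 0.419.

0.419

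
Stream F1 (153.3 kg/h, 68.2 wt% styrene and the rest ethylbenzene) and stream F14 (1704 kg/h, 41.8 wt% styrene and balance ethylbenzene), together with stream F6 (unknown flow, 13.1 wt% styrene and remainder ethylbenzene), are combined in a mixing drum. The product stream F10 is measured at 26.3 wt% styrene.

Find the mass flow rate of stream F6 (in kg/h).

2488 kg/h

Let F6 be the unknown flow. Total out = 1857.3 + F6.
styrene balance: 816.82 + 0.131·F6 = 0.263·(1857.3 + F6)
(0.131 − 0.263)·F6 = 0.263×1857.3 − 816.82 = -328.35
F6 = -328.35 / -0.132 = 2487.5 kg/h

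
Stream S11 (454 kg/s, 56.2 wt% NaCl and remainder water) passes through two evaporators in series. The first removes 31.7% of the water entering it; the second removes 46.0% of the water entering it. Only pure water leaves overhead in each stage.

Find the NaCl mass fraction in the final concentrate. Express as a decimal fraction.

water in feed = 454×0.438 = 198.85 kg/s.
After stage 1: water left = (1−0.317)×198.85 = 135.82; stream total = 390.96 kg/s.
After stage 2: water left = (1−0.460)×135.82 = 73.341; final concentrate = 328.49 kg/s.
NaCl fraction = 255.15/328.49 = 0.7767.

0.7767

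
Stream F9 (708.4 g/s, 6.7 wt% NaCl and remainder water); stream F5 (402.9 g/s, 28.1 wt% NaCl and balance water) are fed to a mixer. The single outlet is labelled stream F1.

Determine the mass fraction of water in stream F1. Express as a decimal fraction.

Total flow out = 708.4 + 402.9 = 1111.3 g/s.
water in = 708.4×0.933 + 402.9×0.719 = 950.62 g/s.
water mass fraction in F1 = 950.62/1111.3 = 0.8554.

0.8554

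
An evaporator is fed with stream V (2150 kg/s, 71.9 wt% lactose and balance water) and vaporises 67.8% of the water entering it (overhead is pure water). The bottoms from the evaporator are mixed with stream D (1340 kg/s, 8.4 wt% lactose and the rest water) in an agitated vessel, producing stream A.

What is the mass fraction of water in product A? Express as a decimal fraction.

0.4616

Vapour removed = 0.678×0.281×2150 = 409.61 kg/s; concentrate = 1740.4 kg/s.
water reaching the mixer = 194.54 (from concentrate) + 1340×0.916 = 1422 kg/s.
Product flow = 1740.4 + 1340 = 3080.4 kg/s; water fraction = 0.4616.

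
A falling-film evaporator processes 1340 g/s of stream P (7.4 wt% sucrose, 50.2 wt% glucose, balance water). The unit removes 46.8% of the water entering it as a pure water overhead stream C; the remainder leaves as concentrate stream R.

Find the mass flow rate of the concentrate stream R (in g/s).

water entering = 1340×0.424 = 568.16 g/s; overhead removed = 0.468×568.16 = 265.9 g/s.
Concentrate = 1340 − 265.9 = 1074.1 g/s.

1074 g/s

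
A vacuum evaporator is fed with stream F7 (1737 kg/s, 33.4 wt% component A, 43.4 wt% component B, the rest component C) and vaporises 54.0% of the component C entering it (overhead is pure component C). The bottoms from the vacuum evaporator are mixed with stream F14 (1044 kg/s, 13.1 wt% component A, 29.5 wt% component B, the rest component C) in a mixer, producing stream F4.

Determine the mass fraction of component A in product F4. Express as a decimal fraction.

Vapour removed = 0.540×0.232×1737 = 217.61 kg/s; concentrate = 1519.4 kg/s.
component A reaching the mixer = 580.16 (from concentrate) + 1044×0.131 = 716.92 kg/s.
Product flow = 1519.4 + 1044 = 2563.4 kg/s; component A fraction = 0.280.

0.280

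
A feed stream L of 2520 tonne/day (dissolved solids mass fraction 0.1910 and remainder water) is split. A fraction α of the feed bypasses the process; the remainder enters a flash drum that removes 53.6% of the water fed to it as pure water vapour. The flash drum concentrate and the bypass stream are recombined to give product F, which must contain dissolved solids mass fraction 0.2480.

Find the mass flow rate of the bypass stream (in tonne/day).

1184 tonne/day

All 2520×0.191 = 481.32 tonne/day of dissolved solids reaches F, so F = 481.32/0.248 = 1940.8 tonne/day and vapour = 579.19 tonne/day.
The evaporator receives (1−α)·2520 of feed at 0.809 water and removes 0.536 of that water:
0.536×0.809×(1−α)×2520 = 579.19
(1−α) = 579.19/1092.7 = 0.5300;  α = 0.4700.
Bypass flow = 0.4700×2520 = 1184.3 tonne/day.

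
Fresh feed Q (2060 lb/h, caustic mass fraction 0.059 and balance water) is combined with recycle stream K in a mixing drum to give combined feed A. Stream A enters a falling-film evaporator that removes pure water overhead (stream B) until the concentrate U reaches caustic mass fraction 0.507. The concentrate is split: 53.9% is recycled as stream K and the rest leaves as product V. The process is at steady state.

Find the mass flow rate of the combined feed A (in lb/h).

Overall caustic balance (none leaves overhead): caustic in fresh feed = caustic in product, i.e. 2060×0.059 = (1−0.539)·U·0.507.
U = 121.54/(0.507×0.461) = 520.01 lb/h.
Recycle K = 0.539×520.01 = 280.28 lb/h.
Combined feed A = 2060 + 280.28 = 2340.3 lb/h.

2340 lb/h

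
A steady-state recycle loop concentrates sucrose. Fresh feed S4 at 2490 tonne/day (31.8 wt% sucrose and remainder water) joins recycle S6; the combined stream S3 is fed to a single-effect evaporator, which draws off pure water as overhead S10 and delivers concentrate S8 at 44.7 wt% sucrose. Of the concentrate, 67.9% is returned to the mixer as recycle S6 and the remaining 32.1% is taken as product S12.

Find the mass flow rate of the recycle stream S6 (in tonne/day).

3747 tonne/day

Overall sucrose balance (none leaves overhead): sucrose in fresh feed = sucrose in product, i.e. 2490×0.318 = (1−0.679)·S8·0.447.
S8 = 791.82/(0.447×0.321) = 5518.4 tonne/day.
Recycle S6 = 0.679×5518.4 = 3747 tonne/day.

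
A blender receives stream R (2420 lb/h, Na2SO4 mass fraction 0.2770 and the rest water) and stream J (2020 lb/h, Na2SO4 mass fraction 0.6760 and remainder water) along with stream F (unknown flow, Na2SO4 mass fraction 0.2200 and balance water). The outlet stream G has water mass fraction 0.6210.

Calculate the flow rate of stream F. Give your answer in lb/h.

Let F be the unknown flow. Total out = 4440 + F.
water balance: 2404.1 + 0.780·F = 0.621·(4440 + F)
(0.780 − 0.621)·F = 0.621×4440 − 2404.1 = 353.1
F = 353.1 / 0.159 = 2220.8 lb/h

2221 lb/h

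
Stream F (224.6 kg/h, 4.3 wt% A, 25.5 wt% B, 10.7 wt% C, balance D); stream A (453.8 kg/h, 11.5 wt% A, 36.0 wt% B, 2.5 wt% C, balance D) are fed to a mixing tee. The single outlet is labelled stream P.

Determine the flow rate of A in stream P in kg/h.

A out = A in = 224.6×0.043 + 453.8×0.115 = 61.845 kg/h.

61.84 kg/h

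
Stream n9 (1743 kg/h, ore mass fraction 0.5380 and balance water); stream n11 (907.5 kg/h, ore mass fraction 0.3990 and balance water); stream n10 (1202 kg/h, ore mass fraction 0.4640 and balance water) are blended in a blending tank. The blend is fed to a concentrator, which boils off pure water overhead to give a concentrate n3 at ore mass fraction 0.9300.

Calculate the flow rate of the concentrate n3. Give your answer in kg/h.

ore entering = 1743×0.538 + 907.5×0.399 + 1202×0.464 = 1857.6 kg/h.
All ore reports to n3, so n3 = 1857.6/0.930 = 1997.4 kg/h.

1997 kg/h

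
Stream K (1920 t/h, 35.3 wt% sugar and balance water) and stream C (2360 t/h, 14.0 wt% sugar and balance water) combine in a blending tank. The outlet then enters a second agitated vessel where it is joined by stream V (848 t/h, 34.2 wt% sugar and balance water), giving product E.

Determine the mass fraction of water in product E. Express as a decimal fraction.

Overall, product flow = 5128 t/h.
water in = 1920×0.647 + 2360×0.860 + 848×0.658 = 3829.8 t/h.
water fraction in E = 0.7468.

0.7468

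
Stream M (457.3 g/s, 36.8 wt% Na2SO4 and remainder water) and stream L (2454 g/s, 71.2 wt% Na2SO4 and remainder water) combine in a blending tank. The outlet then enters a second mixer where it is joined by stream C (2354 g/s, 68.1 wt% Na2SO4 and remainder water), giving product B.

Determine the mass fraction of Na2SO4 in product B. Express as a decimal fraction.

Overall, product flow = 5265.3 g/s.
Na2SO4 in = 457.3×0.368 + 2454×0.712 + 2354×0.681 = 3518.6 g/s.
Na2SO4 fraction in B = 0.668.

0.668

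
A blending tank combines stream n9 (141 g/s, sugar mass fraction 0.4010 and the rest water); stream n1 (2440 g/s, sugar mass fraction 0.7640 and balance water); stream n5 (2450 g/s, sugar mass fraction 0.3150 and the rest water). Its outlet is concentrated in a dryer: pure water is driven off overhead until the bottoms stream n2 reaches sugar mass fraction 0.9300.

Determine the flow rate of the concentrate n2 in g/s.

sugar entering = 141×0.401 + 2440×0.764 + 2450×0.315 = 2692.5 g/s.
All sugar reports to n2, so n2 = 2692.5/0.930 = 2895.1 g/s.

2895 g/s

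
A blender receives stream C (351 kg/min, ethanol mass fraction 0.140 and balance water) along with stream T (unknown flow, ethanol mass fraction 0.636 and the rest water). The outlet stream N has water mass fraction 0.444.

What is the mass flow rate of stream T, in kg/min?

Let T be the unknown flow. Total out = 351 + T.
water balance: 301.86 + 0.364·T = 0.444·(351 + T)
(0.364 − 0.444)·T = 0.444×351 − 301.86 = -146.02
T = -146.02 / -0.080 = 1825.2 kg/min

1825 kg/min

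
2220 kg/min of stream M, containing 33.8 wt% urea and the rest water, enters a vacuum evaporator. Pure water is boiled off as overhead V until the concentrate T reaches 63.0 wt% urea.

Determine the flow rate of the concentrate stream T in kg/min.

1191 kg/min

urea is conserved: 2220×0.338 = 750.36 kg/min all reports to the concentrate.
Concentrate = 750.36/(target fraction) = 1191 kg/min.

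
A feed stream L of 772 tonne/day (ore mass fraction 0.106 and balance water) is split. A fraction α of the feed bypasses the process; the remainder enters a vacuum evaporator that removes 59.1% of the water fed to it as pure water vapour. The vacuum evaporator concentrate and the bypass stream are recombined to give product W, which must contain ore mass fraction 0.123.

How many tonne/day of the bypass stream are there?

All 772×0.106 = 81.832 tonne/day of ore reaches W, so W = 81.832/0.123 = 665.3 tonne/day and vapour = 106.7 tonne/day.
The evaporator receives (1−α)·772 of feed at 0.894 water and removes 0.591 of that water:
0.591×0.894×(1−α)×772 = 106.7
(1−α) = 106.7/407.89 = 0.2616;  α = 0.7384.
Bypass flow = 0.7384×772 = 570.05 tonne/day.

570.1 tonne/day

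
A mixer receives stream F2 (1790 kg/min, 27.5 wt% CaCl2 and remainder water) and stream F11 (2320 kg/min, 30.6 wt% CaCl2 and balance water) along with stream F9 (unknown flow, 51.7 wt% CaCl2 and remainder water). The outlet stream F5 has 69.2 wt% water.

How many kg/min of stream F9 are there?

304.8 kg/min

Let F9 be the unknown flow. Total out = 4110 + F9.
water balance: 2907.8 + 0.483·F9 = 0.692·(4110 + F9)
(0.483 − 0.692)·F9 = 0.692×4110 − 2907.8 = -63.71
F9 = -63.71 / -0.209 = 304.83 kg/min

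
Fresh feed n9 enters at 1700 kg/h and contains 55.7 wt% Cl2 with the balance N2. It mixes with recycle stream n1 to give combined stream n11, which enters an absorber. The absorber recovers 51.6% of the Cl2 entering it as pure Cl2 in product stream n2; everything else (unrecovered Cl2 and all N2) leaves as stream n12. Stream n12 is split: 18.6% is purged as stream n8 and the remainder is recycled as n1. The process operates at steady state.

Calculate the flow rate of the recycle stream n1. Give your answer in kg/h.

N2 enters only via n9 and leaves only via the purge: 1700×0.443 = 0.186×(N2 in n12), and the absorber passes all N2, so N2 in n11 = N2 in n12 = 4048.9 kg/h.
Cl2 in n11: m_A = 1700×0.557 + (1−0.186)·(1−0.516)·m_A, so m_A = 946.9/0.6060 = 1562.5 kg/h.
n12 = (1−0.516)×1562.5 + 4048.9 = 4805.2 kg/h.
Recycle n1 = (1−0.186)×4805.2 = 3911.4 kg/h.

3911 kg/h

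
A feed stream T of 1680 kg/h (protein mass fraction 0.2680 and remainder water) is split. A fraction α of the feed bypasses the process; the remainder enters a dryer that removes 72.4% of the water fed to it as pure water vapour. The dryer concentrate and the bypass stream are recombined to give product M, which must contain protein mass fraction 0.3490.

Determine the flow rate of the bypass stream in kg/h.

All 1680×0.268 = 450.24 kg/h of protein reaches M, so M = 450.24/0.349 = 1290.1 kg/h and vapour = 389.91 kg/h.
The evaporator receives (1−α)·1680 of feed at 0.732 water and removes 0.724 of that water:
0.724×0.732×(1−α)×1680 = 389.91
(1−α) = 389.91/890.35 = 0.4379;  α = 0.5621.
Bypass flow = 0.5621×1680 = 944.27 kg/h.

944.3 kg/h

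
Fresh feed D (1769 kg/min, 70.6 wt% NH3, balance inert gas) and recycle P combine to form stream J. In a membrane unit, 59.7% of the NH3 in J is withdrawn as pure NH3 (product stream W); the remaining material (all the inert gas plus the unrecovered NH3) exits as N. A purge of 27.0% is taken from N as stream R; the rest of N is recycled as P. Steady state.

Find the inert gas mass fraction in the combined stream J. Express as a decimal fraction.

0.521

inert gas enters only via D and leaves only via the purge: 1769×0.294 = 0.270×(inert gas in N), and the membrane unit passes all inert gas, so inert gas in J = inert gas in N = 1926.2 kg/min.
NH3 in J: m_A = 1769×0.706 + (1−0.270)·(1−0.597)·m_A, so m_A = 1248.9/0.7058 = 1769.5 kg/min.
J = 1769.5 + 1926.2 = 3695.7 kg/min.
inert gas fraction in J = 1926.2/3695.7 = 0.521.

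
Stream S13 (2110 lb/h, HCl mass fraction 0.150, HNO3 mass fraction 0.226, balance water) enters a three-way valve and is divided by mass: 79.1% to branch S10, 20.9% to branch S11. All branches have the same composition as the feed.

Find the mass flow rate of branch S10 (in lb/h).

Branch S10 flow = 0.791×2110 = 1669 lb/h.

1669 lb/h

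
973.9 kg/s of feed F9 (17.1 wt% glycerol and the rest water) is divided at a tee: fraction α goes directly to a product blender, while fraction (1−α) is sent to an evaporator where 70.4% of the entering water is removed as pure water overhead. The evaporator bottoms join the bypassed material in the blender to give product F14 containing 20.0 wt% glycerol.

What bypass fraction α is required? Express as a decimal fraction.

0.752

All 973.9×0.171 = 166.54 kg/s of glycerol reaches F14, so F14 = 166.54/0.200 = 832.68 kg/s and vapour = 141.22 kg/s.
The evaporator receives (1−α)·973.9 of feed at 0.829 water and removes 0.704 of that water:
0.704×0.829×(1−α)×973.9 = 141.22
(1−α) = 141.22/568.38 = 0.2485;  α = 0.7515.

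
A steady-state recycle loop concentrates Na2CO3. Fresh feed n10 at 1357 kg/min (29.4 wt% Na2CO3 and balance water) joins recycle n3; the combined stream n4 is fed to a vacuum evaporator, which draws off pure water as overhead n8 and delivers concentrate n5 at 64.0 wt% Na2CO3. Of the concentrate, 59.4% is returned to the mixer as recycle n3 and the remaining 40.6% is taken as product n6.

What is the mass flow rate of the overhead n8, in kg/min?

Overall Na2CO3 balance (none leaves overhead): Na2CO3 in fresh feed = Na2CO3 in product, i.e. 1357×0.294 = (1−0.594)·n5·0.640.
n5 = 398.96/(0.640×0.406) = 1535.4 kg/min.
Recycle n3 = 0.594×1535.4 = 912.03 kg/min.
Combined feed n4 = 1357 + 912.03 = 2269 kg/min.
Overhead n8 = n4 − n5 = 2269 − 1535.4 = 733.63 kg/min.

733.6 kg/min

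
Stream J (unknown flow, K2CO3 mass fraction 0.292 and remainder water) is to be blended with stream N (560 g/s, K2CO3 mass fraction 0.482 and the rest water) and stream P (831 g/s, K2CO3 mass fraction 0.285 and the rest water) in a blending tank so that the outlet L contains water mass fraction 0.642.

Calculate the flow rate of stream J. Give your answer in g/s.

133 g/s

Let J be the unknown flow. Total out = 1391 + J.
water balance: 884.24 + 0.708·J = 0.642·(1391 + J)
(0.708 − 0.642)·J = 0.642×1391 − 884.24 = 8.777
J = 8.777 / 0.066 = 132.98 g/s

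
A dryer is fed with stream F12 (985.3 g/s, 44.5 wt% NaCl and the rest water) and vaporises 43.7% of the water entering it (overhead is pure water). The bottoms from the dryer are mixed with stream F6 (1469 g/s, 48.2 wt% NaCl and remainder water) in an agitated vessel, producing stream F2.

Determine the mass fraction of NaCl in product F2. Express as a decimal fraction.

0.518

Vapour removed = 0.437×0.555×985.3 = 238.97 g/s; concentrate = 746.33 g/s.
NaCl reaching the mixer = 438.46 (from concentrate) + 1469×0.482 = 1146.5 g/s.
Product flow = 746.33 + 1469 = 2215.3 g/s; NaCl fraction = 0.518.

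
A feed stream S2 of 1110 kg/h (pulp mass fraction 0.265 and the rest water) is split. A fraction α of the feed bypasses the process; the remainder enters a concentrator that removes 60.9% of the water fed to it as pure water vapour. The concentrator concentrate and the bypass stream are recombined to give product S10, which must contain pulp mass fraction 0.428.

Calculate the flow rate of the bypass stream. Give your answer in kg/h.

165.6 kg/h

All 1110×0.265 = 294.15 kg/h of pulp reaches S10, so S10 = 294.15/0.428 = 687.27 kg/h and vapour = 422.73 kg/h.
The evaporator receives (1−α)·1110 of feed at 0.735 water and removes 0.609 of that water:
0.609×0.735×(1−α)×1110 = 422.73
(1−α) = 422.73/496.85 = 0.8508;  α = 0.1492.
Bypass flow = 0.1492×1110 = 165.59 kg/h.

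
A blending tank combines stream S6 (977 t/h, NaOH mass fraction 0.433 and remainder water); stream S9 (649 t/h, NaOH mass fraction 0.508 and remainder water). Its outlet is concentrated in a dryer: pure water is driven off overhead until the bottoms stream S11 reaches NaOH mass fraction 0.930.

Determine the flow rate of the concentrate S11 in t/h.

NaOH entering = 977×0.433 + 649×0.508 = 752.73 t/h.
All NaOH reports to S11, so S11 = 752.73/0.930 = 809.39 t/h.

809.4 t/h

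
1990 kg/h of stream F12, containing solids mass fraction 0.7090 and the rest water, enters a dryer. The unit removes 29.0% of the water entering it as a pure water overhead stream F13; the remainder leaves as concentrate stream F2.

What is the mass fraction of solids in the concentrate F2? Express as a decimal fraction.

0.7743

solids is not removed: 1990×0.709 = 1410.9 kg/h of solids enters F2.
water entering = 1990×0.291 = 579.09 kg/h; overhead removed = 0.290×579.09 = 167.94 kg/h.
Concentrate = 1990 − 167.94 = 1822.1 kg/h.
Mass fraction = 1410.9/1822.1 = 0.7743.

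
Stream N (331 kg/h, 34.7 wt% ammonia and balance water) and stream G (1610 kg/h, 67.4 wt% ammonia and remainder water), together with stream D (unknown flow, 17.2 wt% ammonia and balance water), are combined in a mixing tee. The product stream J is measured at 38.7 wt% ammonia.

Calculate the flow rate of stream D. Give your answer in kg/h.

2088 kg/h

Let D be the unknown flow. Total out = 1941 + D.
ammonia balance: 1200 + 0.172·D = 0.387·(1941 + D)
(0.172 − 0.387)·D = 0.387×1941 − 1200 = -448.83
D = -448.83 / -0.215 = 2087.6 kg/h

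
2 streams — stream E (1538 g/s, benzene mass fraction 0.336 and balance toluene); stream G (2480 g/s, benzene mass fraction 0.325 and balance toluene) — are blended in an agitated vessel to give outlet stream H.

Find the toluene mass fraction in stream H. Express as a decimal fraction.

0.671

Total flow out = 1538 + 2480 = 4018 g/s.
toluene in = 1538×0.664 + 2480×0.675 = 2695.2 g/s.
toluene mass fraction in H = 2695.2/4018 = 0.671.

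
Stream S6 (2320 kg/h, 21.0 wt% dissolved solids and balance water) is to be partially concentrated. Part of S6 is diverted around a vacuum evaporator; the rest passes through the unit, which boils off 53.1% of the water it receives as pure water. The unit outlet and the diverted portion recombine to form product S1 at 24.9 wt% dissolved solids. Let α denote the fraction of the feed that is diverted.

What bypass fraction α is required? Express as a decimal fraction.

All 2320×0.210 = 487.2 kg/h of dissolved solids reaches S1, so S1 = 487.2/0.249 = 1956.6 kg/h and vapour = 363.37 kg/h.
The evaporator receives (1−α)·2320 of feed at 0.790 water and removes 0.531 of that water:
0.531×0.790×(1−α)×2320 = 363.37
(1−α) = 363.37/973.22 = 0.3734;  α = 0.6266.

0.627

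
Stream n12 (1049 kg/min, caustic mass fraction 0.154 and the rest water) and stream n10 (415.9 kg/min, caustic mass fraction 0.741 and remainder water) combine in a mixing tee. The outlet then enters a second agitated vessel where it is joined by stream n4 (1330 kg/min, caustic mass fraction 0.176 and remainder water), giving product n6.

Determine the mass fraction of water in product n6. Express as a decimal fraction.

Overall, product flow = 2794.9 kg/min.
water in = 1049×0.846 + 415.9×0.259 + 1330×0.824 = 2091.1 kg/min.
water fraction in n6 = 0.748.

0.748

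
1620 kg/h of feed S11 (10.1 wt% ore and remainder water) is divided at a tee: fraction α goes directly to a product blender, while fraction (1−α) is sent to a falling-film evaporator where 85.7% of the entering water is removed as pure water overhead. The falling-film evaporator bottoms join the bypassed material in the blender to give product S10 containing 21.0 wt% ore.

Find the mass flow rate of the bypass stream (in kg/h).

528.6 kg/h

All 1620×0.101 = 163.62 kg/h of ore reaches S10, so S10 = 163.62/0.210 = 779.14 kg/h and vapour = 840.86 kg/h.
The evaporator receives (1−α)·1620 of feed at 0.899 water and removes 0.857 of that water:
0.857×0.899×(1−α)×1620 = 840.86
(1−α) = 840.86/1248.1 = 0.6737;  α = 0.3263.
Bypass flow = 0.3263×1620 = 528.61 kg/h.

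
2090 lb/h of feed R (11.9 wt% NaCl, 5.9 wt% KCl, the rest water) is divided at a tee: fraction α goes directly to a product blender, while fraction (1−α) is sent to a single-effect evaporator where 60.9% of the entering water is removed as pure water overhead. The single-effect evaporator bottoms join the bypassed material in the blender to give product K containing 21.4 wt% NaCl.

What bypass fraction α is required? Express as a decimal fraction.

0.113

All 2090×0.119 = 248.71 lb/h of NaCl reaches K, so K = 248.71/0.214 = 1162.2 lb/h and vapour = 927.8 lb/h.
The evaporator receives (1−α)·2090 of feed at 0.822 water and removes 0.609 of that water:
0.609×0.822×(1−α)×2090 = 927.8
(1−α) = 927.8/1046.2 = 0.8868;  α = 0.1132.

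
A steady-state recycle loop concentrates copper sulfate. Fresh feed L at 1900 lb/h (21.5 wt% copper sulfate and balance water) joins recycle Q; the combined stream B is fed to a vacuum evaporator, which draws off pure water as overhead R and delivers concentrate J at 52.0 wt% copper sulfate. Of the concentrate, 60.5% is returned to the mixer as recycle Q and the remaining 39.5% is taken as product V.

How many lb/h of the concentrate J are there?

Overall copper sulfate balance (none leaves overhead): copper sulfate in fresh feed = copper sulfate in product, i.e. 1900×0.215 = (1−0.605)·J·0.520.
J = 408.5/(0.520×0.395) = 1988.8 lb/h.

1989 lb/h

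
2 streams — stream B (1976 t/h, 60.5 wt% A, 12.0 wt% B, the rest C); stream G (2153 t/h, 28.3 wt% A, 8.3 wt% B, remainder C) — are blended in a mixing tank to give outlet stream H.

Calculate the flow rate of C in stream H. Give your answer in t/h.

C out = C in = 1976×0.275 + 2153×0.634 = 1908.4 t/h.

1908 t/h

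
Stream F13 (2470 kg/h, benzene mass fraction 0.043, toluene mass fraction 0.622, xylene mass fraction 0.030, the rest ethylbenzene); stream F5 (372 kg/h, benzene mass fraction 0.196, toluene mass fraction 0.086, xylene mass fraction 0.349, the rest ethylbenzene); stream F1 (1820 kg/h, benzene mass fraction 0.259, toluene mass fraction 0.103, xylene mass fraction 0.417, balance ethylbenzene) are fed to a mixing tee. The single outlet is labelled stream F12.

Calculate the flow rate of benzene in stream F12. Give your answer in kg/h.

650.5 kg/h

benzene out = benzene in = 2470×0.043 + 372×0.196 + 1820×0.259 = 650.5 kg/h.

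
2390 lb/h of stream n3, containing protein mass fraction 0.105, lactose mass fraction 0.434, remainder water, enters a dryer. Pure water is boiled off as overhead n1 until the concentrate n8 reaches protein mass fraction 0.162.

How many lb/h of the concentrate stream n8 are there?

protein is conserved: 2390×0.105 = 250.95 lb/h all reports to the concentrate.
Concentrate = 250.95/(target fraction) = 1549.1 lb/h.

1549 lb/h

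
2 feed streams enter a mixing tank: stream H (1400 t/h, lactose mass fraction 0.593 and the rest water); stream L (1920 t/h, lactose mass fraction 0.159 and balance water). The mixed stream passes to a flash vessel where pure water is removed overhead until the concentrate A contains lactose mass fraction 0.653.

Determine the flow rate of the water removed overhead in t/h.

lactose entering = 1400×0.593 + 1920×0.159 = 1135.5 t/h.
All lactose reports to A, so A = 1135.5/0.653 = 1738.9 t/h.
Total feed = 3320 t/h; overhead = 3320 − 1738.9 = 1581.1 t/h.

1581 t/h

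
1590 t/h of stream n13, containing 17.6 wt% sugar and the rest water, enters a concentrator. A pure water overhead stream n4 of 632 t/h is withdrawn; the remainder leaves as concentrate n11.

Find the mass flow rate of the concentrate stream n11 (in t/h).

958 t/h

Concentrate = 1590 − 632 = 958 t/h.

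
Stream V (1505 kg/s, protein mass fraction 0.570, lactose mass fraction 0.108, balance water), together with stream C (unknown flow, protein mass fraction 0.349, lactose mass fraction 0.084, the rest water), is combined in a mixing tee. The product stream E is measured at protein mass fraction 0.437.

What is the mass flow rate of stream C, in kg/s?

Let C be the unknown flow. Total out = 1505 + C.
protein balance: 857.85 + 0.349·C = 0.437·(1505 + C)
(0.349 − 0.437)·C = 0.437×1505 − 857.85 = -200.16
C = -200.16 / -0.088 = 2274.6 kg/s

2275 kg/s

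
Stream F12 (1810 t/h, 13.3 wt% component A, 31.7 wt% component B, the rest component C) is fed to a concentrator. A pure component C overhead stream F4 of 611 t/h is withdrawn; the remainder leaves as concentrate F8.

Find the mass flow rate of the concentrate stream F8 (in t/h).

1199 t/h

Concentrate = 1810 − 611 = 1199 t/h.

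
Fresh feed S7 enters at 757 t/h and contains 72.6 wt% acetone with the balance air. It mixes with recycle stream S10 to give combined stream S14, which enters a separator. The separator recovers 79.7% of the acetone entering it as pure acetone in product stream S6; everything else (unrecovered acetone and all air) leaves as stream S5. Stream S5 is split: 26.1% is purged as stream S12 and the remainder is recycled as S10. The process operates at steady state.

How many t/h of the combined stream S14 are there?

air enters only via S7 and leaves only via the purge: 757×0.274 = 0.261×(air in S5), and the separator passes all air, so air in S14 = air in S5 = 794.7 t/h.
acetone in S14: m_A = 757×0.726 + (1−0.261)·(1−0.797)·m_A, so m_A = 549.58/0.8500 = 646.58 t/h.
S14 = 646.58 + 794.7 = 1441.3 t/h.

1441 t/h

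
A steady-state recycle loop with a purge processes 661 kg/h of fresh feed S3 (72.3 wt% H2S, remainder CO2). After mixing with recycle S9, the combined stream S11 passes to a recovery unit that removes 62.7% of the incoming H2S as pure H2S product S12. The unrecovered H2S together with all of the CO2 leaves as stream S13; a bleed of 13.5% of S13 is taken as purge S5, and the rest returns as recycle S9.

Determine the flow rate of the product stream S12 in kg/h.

H2S in S11: m_A = 661×0.723 + (1−0.135)·(1−0.627)·m_A, so m_A = 477.9/0.6774 = 705.54 kg/h.
Product S12 = 0.627×705.54 = 442.38 kg/h.

442.4 kg/h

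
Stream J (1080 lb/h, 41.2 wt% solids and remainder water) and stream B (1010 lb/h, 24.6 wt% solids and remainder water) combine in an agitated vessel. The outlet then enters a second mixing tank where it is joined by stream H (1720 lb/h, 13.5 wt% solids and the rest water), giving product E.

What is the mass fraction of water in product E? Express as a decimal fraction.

Overall, product flow = 3810 lb/h.
water in = 1080×0.588 + 1010×0.754 + 1720×0.865 = 2884.4 lb/h.
water fraction in E = 0.757.

0.757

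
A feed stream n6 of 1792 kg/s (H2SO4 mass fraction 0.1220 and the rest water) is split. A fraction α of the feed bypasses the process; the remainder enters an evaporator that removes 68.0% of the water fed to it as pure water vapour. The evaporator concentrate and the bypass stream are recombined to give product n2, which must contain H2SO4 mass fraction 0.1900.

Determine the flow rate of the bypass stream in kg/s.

717.8 kg/s

All 1792×0.122 = 218.62 kg/s of H2SO4 reaches n2, so n2 = 218.62/0.190 = 1150.7 kg/s and vapour = 641.35 kg/s.
The evaporator receives (1−α)·1792 of feed at 0.878 water and removes 0.680 of that water:
0.680×0.878×(1−α)×1792 = 641.35
(1−α) = 641.35/1069.9 = 0.5994;  α = 0.4006.
Bypass flow = 0.4006×1792 = 717.79 kg/s.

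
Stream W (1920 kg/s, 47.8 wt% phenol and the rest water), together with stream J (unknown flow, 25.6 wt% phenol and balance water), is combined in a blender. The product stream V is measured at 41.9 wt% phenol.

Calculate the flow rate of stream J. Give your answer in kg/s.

Let J be the unknown flow. Total out = 1920 + J.
phenol balance: 917.76 + 0.256·J = 0.419·(1920 + J)
(0.256 − 0.419)·J = 0.419×1920 − 917.76 = -113.28
J = -113.28 / -0.163 = 694.97 kg/s

695 kg/s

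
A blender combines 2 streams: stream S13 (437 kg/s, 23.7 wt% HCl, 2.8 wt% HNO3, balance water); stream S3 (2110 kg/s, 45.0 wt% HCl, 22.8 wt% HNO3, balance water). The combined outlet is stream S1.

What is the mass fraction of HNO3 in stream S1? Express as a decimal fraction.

0.194

Total flow out = 437 + 2110 = 2547 kg/s.
HNO3 in = 437×0.028 + 2110×0.228 = 493.32 kg/s.
HNO3 mass fraction in S1 = 493.32/2547 = 0.194.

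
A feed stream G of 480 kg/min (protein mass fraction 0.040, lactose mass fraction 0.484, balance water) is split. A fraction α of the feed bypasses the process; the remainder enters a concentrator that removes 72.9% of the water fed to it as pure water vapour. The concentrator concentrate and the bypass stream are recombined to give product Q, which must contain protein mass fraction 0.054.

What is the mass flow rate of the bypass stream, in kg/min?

All 480×0.040 = 19.2 kg/min of protein reaches Q, so Q = 19.2/0.054 = 355.56 kg/min and vapour = 124.44 kg/min.
The evaporator receives (1−α)·480 of feed at 0.476 water and removes 0.729 of that water:
0.729×0.476×(1−α)×480 = 124.44
(1−α) = 124.44/166.56 = 0.7471;  α = 0.2529.
Bypass flow = 0.2529×480 = 121.37 kg/min.

121.4 kg/min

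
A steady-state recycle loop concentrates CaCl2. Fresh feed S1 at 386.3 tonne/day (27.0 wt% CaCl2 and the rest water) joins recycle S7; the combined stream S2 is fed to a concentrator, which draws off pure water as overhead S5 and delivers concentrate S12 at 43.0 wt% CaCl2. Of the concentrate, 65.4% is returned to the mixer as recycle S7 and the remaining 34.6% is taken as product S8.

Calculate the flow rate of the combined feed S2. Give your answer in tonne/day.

844.8 tonne/day

Overall CaCl2 balance (none leaves overhead): CaCl2 in fresh feed = CaCl2 in product, i.e. 386.3×0.270 = (1−0.654)·S12·0.430.
S12 = 104.3/(0.430×0.346) = 701.04 tonne/day.
Recycle S7 = 0.654×701.04 = 458.48 tonne/day.
Combined feed S2 = 386.3 + 458.48 = 844.78 tonne/day.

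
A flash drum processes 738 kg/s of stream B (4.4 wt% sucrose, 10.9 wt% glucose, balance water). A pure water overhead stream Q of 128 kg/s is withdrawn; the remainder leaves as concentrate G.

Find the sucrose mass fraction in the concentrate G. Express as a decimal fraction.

0.053

sucrose is not removed: 738×0.044 = 32.472 kg/s of sucrose enters G.
Concentrate = 738 − 128 = 610 kg/s.
Mass fraction = 32.472/610 = 0.053.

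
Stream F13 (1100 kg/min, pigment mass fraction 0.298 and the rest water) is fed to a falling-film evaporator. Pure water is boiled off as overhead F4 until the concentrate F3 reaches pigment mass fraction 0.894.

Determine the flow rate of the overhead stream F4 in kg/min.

733.3 kg/min

pigment is conserved: 1100×0.298 = 327.8 kg/min all reports to the concentrate.
Concentrate = 327.8/(target fraction) = 366.67 kg/min.
Overhead = 1100 − 366.67 = 733.33 kg/min.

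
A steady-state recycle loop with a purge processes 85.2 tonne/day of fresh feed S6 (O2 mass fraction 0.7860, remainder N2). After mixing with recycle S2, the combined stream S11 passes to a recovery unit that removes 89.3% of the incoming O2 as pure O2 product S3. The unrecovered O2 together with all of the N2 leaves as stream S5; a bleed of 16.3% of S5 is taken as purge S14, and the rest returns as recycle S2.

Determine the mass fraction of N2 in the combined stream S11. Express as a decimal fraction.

N2 enters only via S6 and leaves only via the purge: 85.2×0.214 = 0.163×(N2 in S5), and the recovery unit passes all N2, so N2 in S11 = N2 in S5 = 111.86 tonne/day.
O2 in S11: m_A = 85.2×0.786 + (1−0.163)·(1−0.893)·m_A, so m_A = 66.967/0.9104 = 73.555 tonne/day.
S11 = 73.555 + 111.86 = 185.41 tonne/day.
N2 fraction in S11 = 111.86/185.41 = 0.6033.

0.6033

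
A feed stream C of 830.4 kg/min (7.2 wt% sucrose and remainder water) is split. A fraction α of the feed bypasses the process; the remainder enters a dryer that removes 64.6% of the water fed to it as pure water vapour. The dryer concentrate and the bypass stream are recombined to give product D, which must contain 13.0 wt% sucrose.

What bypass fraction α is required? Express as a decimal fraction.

0.256

All 830.4×0.072 = 59.789 kg/min of sucrose reaches D, so D = 59.789/0.130 = 459.91 kg/min and vapour = 370.49 kg/min.
The evaporator receives (1−α)·830.4 of feed at 0.928 water and removes 0.646 of that water:
0.646×0.928×(1−α)×830.4 = 370.49
(1−α) = 370.49/497.81 = 0.7442;  α = 0.2558.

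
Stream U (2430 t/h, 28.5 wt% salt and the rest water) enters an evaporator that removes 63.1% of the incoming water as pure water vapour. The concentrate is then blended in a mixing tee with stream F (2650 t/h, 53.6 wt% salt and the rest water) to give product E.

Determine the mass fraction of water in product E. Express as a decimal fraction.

Vapour removed = 0.631×0.715×2430 = 1096.3 t/h; concentrate = 1333.7 t/h.
water reaching the mixer = 641.12 (from concentrate) + 2650×0.464 = 1870.7 t/h.
Product flow = 1333.7 + 2650 = 3983.7 t/h; water fraction = 0.470.

0.470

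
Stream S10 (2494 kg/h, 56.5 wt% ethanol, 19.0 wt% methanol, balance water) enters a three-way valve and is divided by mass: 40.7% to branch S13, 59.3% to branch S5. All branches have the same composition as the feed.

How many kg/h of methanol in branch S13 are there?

192.9 kg/h

Branch S13 total = 0.407×2494 = 1015.1 kg/h.
methanol in S13 = 0.190×1015.1 = 192.86 kg/h.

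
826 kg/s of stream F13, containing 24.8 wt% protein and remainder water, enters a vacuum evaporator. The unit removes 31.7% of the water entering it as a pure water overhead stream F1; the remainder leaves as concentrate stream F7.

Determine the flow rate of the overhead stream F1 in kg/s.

water entering = 826×0.752 = 621.15 kg/s; overhead removed = 0.317×621.15 = 196.91 kg/s.

196.9 kg/s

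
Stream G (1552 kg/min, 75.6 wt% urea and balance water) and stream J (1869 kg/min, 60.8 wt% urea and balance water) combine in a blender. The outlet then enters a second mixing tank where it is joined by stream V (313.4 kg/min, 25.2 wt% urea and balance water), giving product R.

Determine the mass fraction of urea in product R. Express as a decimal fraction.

Overall, product flow = 3734.4 kg/min.
urea in = 1552×0.756 + 1869×0.608 + 313.4×0.252 = 2388.6 kg/min.
urea fraction in R = 0.640.

0.640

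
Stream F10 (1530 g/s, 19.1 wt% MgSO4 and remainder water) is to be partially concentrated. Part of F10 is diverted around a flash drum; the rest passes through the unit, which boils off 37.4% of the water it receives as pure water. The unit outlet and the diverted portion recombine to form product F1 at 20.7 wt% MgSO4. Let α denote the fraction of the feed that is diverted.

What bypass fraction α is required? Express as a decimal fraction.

All 1530×0.191 = 292.23 g/s of MgSO4 reaches F1, so F1 = 292.23/0.207 = 1411.7 g/s and vapour = 118.26 g/s.
The evaporator receives (1−α)·1530 of feed at 0.809 water and removes 0.374 of that water:
0.374×0.809×(1−α)×1530 = 118.26
(1−α) = 118.26/462.93 = 0.2555;  α = 0.7445.

0.745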